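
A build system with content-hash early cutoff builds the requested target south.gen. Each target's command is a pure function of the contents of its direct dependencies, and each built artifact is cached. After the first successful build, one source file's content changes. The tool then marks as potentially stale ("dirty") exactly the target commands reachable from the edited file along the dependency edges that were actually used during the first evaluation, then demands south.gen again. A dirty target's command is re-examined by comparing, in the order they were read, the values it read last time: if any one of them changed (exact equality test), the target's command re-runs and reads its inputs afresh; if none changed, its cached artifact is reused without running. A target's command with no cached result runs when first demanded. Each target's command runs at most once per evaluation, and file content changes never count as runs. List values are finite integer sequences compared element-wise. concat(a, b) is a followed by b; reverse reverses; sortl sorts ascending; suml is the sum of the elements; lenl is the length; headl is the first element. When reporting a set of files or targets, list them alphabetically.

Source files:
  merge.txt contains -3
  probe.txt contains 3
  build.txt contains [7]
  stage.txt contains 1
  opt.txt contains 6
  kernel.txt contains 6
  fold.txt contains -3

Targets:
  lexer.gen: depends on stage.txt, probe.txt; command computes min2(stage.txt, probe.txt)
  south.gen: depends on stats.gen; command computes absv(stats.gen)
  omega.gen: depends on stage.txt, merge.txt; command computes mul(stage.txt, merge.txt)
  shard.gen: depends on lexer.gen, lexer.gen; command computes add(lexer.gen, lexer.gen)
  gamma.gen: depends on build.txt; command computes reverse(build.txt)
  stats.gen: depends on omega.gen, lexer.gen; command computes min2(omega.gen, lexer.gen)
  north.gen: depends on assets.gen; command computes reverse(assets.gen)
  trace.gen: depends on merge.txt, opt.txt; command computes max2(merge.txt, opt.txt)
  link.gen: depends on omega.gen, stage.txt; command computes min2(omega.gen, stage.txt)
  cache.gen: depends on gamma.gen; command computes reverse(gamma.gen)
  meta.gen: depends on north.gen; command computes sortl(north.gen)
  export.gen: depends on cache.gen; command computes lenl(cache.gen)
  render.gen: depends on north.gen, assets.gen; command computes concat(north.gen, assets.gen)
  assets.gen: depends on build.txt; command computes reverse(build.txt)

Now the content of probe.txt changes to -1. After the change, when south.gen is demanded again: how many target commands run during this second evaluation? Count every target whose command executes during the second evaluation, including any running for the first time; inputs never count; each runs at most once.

Target commands that run: lexer.gen, stats.gen — 2 in total.
Key observation: the change is absorbed at stats.gen — it re-runs but produces the same value, and the output's value is unchanged.

First evaluation (everything demanded from the output):
  lexer.gen = min2(1, 3) = 1
  omega.gen = mul(1, -3) = -3
  stats.gen = min2(-3, 1) = -3
  south.gen = absv(-3) = 3

Propagation after the edit:
  lexer.gen: runs — probe.txt 3->-1; result -1.
  stats.gen: runs — lexer.gen 1->-1; result -3 (same value as before).
  south.gen: checked — values it read are unchanged (stats.gen unchanged); reused cached 3 without running.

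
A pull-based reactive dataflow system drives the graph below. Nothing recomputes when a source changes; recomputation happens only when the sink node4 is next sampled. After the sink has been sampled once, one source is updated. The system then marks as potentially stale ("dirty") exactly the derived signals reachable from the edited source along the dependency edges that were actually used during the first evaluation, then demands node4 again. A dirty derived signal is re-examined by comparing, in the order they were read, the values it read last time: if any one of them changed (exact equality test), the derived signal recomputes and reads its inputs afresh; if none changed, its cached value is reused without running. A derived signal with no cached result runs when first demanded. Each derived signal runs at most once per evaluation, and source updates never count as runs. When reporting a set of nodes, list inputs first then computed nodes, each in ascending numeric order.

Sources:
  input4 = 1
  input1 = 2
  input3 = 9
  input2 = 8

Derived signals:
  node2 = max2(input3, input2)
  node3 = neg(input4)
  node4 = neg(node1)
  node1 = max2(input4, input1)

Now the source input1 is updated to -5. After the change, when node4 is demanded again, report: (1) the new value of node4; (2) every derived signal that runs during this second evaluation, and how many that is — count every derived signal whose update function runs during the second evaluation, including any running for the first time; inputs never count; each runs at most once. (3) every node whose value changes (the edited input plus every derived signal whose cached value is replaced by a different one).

First evaluation (everything demanded from the output):
  node1 = max2(1, 2) = 2
  node4 = neg(2) = -2

Propagation after the edit:
  node1: runs — input1 2->-5; result 1.
  node4: runs — node1 2->1; result -1.

New value of node4: -1.
Derived signals that run: node1, node4 — 2 in total.
Values that change: input1, node1, node4.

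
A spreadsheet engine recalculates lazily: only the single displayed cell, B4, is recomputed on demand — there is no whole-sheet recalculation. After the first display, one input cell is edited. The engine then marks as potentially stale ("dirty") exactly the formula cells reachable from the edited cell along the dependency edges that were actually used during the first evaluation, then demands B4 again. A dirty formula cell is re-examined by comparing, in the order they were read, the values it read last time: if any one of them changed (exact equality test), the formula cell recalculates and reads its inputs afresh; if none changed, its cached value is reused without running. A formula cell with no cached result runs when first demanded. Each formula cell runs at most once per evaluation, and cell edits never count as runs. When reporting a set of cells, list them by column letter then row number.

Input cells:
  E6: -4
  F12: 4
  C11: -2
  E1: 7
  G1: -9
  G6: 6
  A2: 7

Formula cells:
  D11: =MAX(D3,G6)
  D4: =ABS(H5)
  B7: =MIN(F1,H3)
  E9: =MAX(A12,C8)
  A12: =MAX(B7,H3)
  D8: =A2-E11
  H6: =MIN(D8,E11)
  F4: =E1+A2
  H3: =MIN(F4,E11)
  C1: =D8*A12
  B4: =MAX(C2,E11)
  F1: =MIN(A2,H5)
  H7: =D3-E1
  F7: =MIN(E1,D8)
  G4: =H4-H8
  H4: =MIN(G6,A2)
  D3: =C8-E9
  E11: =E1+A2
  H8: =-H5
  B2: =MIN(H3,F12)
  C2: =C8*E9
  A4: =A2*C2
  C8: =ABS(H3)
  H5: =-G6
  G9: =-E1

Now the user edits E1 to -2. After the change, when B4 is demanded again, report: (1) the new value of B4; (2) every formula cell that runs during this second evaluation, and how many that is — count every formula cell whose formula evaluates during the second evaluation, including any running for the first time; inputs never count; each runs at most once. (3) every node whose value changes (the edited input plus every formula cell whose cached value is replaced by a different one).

First evaluation (everything demanded from the output):
  E11 = 7 + 7 = 14
  F4 = 7 + 7 = 14
  H3 = MIN(14, 14) = 14
  C8 = ABS(14) = 14
  H5 = -(6) = -6
  F1 = MIN(7, -6) = -6
  B7 = MIN(-6, 14) = -6
  A12 = MAX(-6, 14) = 14
  E9 = MAX(14, 14) = 14
  C2 = 14 * 14 = 196
  B4 = MAX(196, 14) = 196

Propagation after the edit:
  E11: runs — E1 7->-2; result 5.
  F4: runs — E1 7->-2; result 5.
  H3: runs — F4 14->5; E11 14->5; result 5.
  B7: runs — H3 14->5; result -6 (same value as before).
  A12: runs — H3 14->5; result 5.
  C8: runs — H3 14->5; result 5.
  E9: runs — A12 14->5; C8 14->5; result 5.
  C2: runs — C8 14->5; E9 14->5; result 25.
  B4: runs — C2 196->25; E11 14->5; result 25.

New value of B4: 25.
Formula cells that run: A12, B4, B7, C2, C8, E9, E11, F4, H3 — 9 in total.
Values that change: A12, B4, C2, C8, E1, E9, E11, F4, H3.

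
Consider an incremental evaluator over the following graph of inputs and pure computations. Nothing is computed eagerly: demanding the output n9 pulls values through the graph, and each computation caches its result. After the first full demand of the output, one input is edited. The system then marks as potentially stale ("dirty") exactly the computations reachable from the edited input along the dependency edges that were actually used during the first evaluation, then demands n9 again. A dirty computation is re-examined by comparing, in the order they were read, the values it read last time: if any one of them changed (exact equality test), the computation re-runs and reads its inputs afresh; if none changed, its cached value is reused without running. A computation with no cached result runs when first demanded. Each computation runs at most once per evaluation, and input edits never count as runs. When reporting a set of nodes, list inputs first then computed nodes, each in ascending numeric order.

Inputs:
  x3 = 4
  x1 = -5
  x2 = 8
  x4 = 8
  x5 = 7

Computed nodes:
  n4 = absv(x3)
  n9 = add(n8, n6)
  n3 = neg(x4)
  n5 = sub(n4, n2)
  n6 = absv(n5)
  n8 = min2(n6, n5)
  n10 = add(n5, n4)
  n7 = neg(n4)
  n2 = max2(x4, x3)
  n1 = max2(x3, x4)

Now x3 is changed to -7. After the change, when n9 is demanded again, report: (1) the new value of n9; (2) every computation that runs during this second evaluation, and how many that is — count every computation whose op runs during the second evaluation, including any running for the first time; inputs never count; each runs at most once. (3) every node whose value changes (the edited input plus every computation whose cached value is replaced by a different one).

n9 now evaluates to 0.
Run set: n2, n4, n5, n6, n8, n9 (6 run).
Changed values: x3, n4, n5, n6, n8.

Initial pass — values computed on the first demand:
  n2 = max2(8, 4) = 8
  n4 = absv(4) = 4
  n5 = sub(4, 8) = -4
  n6 = absv(-4) = 4
  n8 = min2(4, -4) = -4
  n9 = add(-4, 4) = 0

Second demand — change propagation:
  n2: re-runs because x3 4->-7; new result 8 (unchanged).
  n4: re-runs because x3 4->-7; new result 7.
  n5: re-runs because n4 4->7; new result -1.
  n6: re-runs because n5 -4->-1; new result 1.
  n8: re-runs because n6 4->1; n5 -4->-1; new result -1.
  n9: re-runs because n8 -4->-1; n6 4->1; new result 0 (unchanged).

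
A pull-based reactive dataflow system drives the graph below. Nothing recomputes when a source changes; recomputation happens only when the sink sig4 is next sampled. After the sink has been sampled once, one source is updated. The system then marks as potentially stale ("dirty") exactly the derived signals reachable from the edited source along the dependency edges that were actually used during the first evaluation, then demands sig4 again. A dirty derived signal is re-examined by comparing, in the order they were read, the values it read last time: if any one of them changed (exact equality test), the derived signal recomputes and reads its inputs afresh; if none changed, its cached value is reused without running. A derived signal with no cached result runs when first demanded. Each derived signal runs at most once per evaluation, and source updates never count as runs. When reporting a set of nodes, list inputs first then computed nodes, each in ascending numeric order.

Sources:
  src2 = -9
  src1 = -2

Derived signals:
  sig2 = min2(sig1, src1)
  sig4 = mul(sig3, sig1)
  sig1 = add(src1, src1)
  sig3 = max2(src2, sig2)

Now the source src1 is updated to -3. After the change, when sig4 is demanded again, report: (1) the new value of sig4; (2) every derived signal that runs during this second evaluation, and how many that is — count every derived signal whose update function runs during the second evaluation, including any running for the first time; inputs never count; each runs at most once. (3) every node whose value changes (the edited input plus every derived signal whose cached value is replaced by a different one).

New value of sig4: 36.
Derived signals that run: sig1, sig2, sig3, sig4 — 4 in total.
Values that change: src1, sig1, sig2, sig3, sig4.

First evaluation (everything demanded from the output):
  sig1 = add(-2, -2) = -4
  sig2 = min2(-4, -2) = -4
  sig3 = max2(-9, -4) = -4
  sig4 = mul(-4, -4) = 16

Propagation after the edit:
  sig1: runs — src1 -2->-3; src1 -2->-3; result -6.
  sig2: runs — sig1 -4->-6; src1 -2->-3; result -6.
  sig3: runs — sig2 -4->-6; result -6.
  sig4: runs — sig3 -4->-6; sig1 -4->-6; result 36.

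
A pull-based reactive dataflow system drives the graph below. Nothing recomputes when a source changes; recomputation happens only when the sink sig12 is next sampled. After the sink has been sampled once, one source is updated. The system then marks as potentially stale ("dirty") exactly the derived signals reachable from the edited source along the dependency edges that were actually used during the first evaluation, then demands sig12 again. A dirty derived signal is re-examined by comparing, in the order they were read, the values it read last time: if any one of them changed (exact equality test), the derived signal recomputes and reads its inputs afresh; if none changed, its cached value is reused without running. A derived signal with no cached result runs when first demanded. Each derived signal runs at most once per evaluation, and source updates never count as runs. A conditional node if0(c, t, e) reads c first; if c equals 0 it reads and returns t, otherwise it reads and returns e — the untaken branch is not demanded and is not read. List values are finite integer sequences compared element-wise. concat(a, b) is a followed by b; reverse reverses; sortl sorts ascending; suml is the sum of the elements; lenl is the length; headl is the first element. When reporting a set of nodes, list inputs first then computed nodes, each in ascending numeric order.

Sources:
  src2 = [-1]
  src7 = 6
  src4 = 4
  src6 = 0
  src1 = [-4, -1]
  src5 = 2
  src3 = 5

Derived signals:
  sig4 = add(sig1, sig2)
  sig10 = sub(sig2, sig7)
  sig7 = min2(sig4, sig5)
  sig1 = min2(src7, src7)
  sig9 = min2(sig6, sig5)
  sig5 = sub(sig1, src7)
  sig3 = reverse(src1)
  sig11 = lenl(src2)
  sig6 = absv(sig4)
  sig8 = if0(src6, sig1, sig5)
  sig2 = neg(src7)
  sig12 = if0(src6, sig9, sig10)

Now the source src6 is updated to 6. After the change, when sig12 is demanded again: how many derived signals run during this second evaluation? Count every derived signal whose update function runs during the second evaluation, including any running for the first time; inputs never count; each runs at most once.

First evaluation (everything demanded from the output):
  sig1 = min2(6, 6) = 6
  sig2 = neg(6) = -6
  sig4 = add(6, -6) = 0
  sig5 = sub(6, 6) = 0
  sig6 = absv(0) = 0
  sig9 = min2(0, 0) = 0
  sig12 = if0(src6=0 -> then branch sig9) = 0

Propagation after the edit:
  sig7: demanded for the first time — runs, produces 0.
  sig10: demanded for the first time — runs, produces -6.
  sig12: runs — src6 0->6; result -6.

Key observation: a condition flipped, so demand reaches new nodes — sig7, sig10 run for the first time.

Derived signals that run: sig7, sig10, sig12 — 3 in total.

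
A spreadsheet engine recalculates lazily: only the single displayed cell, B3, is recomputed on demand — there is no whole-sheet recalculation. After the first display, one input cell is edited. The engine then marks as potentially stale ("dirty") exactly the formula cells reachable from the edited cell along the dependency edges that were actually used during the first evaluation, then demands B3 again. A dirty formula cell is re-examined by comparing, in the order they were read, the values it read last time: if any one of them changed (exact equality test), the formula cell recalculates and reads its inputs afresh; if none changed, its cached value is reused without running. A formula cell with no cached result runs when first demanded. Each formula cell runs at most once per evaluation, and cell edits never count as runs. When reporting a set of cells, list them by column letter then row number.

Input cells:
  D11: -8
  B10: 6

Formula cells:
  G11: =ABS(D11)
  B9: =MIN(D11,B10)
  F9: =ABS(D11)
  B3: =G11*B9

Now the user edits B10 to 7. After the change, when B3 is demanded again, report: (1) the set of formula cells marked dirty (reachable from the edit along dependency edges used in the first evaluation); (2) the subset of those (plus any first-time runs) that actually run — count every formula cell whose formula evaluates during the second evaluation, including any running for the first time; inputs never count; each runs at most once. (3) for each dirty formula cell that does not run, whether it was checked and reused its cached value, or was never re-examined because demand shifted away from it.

First evaluation (everything demanded from the output):
  B9 = MIN(-8, 6) = -8
  G11 = ABS(-8) = 8
  B3 = 8 * -8 = -64

Propagation after the edit:
  B9: runs — B10 6->7; result -8 (same value as before).
  B3: checked — values it read are unchanged (G11 unchanged, B9 unchanged); reused cached -64 without running.

Key observation: the change is absorbed at B9 — it re-runs but produces the same value, and the output's value is unchanged.

Marked dirty: B3, B9.
Formula cells that run: B9 — 1 in total.
Checked but reused from cache: B3.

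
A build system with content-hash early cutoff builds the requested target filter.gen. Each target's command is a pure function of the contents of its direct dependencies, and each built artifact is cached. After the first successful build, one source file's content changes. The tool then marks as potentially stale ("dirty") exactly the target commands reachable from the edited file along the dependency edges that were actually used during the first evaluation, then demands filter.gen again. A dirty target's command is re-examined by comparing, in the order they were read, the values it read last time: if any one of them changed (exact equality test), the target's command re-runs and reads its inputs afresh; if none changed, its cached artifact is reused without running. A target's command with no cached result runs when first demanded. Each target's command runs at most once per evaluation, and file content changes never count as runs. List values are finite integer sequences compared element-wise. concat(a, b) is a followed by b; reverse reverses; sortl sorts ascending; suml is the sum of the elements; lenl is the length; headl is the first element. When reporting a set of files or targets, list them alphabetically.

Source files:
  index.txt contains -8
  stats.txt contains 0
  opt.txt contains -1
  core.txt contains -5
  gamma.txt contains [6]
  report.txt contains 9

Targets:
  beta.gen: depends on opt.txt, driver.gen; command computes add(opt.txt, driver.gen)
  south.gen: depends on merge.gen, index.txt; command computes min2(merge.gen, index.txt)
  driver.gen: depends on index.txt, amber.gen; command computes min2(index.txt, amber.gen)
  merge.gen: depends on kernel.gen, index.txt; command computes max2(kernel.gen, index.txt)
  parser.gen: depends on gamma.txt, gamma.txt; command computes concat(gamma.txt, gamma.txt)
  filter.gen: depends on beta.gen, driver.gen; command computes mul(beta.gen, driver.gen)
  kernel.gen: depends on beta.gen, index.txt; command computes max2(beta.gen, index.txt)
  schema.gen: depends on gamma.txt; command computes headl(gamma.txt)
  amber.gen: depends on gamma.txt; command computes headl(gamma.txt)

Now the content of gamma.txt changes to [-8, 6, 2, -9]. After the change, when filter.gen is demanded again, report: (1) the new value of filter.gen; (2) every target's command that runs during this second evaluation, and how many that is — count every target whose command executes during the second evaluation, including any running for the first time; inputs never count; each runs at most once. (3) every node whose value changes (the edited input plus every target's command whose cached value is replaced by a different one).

First evaluation (everything demanded from the output):
  amber.gen = headl([6]) = 6
  driver.gen = min2(-8, 6) = -8
  beta.gen = add(-1, -8) = -9
  filter.gen = mul(-9, -8) = 72

Propagation after the edit:
  amber.gen: runs — gamma.txt [6]->[-8, 6, 2, -9]; result -8.
  driver.gen: runs — amber.gen 6->-8; result -8 (same value as before).
  beta.gen: checked — values it read are unchanged (opt.txt unchanged, driver.gen unchanged); reused cached -9 without running.
  filter.gen: checked — values it read are unchanged (beta.gen unchanged, driver.gen unchanged); reused cached 72 without running.

Key observation: the change is absorbed at driver.gen — it re-runs but produces the same value, and the output's value is unchanged.

New value of filter.gen: 72.
Target commands that run: amber.gen, driver.gen — 2 in total.
Values that change: amber.gen, gamma.txt.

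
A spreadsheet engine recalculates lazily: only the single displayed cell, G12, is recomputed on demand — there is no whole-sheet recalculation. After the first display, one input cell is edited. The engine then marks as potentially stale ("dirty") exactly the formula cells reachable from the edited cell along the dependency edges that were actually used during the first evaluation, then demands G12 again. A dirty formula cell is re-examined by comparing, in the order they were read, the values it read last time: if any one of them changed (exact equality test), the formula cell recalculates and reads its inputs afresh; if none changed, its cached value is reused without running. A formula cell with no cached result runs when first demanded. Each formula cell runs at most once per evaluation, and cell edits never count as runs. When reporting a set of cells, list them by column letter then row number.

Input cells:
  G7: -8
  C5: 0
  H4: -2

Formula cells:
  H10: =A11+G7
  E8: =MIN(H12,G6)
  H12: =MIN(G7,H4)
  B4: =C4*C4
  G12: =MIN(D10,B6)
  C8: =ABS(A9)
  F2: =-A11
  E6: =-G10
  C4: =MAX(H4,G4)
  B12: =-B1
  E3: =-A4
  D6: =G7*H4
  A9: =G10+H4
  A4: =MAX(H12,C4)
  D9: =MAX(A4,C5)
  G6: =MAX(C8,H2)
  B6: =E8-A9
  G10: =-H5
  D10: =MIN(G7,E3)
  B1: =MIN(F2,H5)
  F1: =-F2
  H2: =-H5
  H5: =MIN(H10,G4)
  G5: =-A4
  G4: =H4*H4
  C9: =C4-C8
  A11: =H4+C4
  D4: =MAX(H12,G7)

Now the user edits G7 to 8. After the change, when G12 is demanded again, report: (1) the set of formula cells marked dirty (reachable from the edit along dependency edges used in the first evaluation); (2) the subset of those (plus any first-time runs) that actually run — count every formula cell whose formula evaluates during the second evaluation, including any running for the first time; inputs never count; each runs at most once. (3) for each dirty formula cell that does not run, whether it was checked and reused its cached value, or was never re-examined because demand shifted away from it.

Marked dirty: A4, A9, B6, C8, D10, E3, E8, G6, G10, G12, H2, H5, H10, H12.
Formula cells that run: A4, A9, B6, C8, D10, E8, G6, G10, G12, H2, H5, H10, H12 — 13 in total.
Checked but reused from cache: E3.
Key observation: the cutoff stops propagation at E3 — its inputs' values are unchanged, so it reuses its cache.

First evaluation (everything demanded from the output):
  G4 = -2 * -2 = 4
  C4 = MAX(-2, 4) = 4
  A11 = -2 + 4 = 2
  H10 = 2 + -8 = -6
  H5 = MIN(-6, 4) = -6
  G10 = -(-6) = 6
  A9 = 6 + -2 = 4
  C8 = ABS(4) = 4
  H2 = -(-6) = 6
  G6 = MAX(4, 6) = 6
  H12 = MIN(-8, -2) = -8
  A4 = MAX(-8, 4) = 4
  E3 = -(4) = -4
  D10 = MIN(-8, -4) = -8
  E8 = MIN(-8, 6) = -8
  B6 = -8 - 4 = -12
  G12 = MIN(-8, -12) = -12

Propagation after the edit:
  H10: runs — G7 -8->8; result 10.
  H5: runs — H10 -6->10; result 4.
  G10: runs — H5 -6->4; result -4.
  A9: runs — G10 6->-4; result -6.
  C8: runs — A9 4->-6; result 6.
  H2: runs — H5 -6->4; result -4.
  G6: runs — C8 4->6; H2 6->-4; result 6 (same value as before).
  H12: runs — G7 -8->8; result -2.
  A4: runs — H12 -8->-2; result 4 (same value as before).
  E3: checked — values it read are unchanged (A4 unchanged); reused cached -4 without running.
  D10: runs — G7 -8->8; result -4.
  E8: runs — H12 -8->-2; result -2.
  B6: runs — E8 -8->-2; A9 4->-6; result 4.
  G12: runs — D10 -8->-4; B6 -12->4; result -4.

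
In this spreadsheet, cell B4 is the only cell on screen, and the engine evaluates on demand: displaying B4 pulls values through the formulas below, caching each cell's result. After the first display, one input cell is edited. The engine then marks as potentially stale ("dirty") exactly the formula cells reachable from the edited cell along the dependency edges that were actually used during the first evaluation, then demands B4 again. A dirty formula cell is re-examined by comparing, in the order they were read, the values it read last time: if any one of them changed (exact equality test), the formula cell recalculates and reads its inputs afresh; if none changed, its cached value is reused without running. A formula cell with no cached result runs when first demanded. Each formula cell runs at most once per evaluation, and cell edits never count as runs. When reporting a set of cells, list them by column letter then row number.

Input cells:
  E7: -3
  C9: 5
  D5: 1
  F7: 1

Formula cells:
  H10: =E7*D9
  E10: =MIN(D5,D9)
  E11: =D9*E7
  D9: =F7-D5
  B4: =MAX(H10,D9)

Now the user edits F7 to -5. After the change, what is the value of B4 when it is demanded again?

B4 now evaluates to 18.

Initial pass — values computed on the first demand:
  D9 = 1 - 1 = 0
  H10 = -3 * 0 = 0
  B4 = MAX(0, 0) = 0

Second demand — change propagation:
  D9: re-runs because F7 1->-5; new result -6.
  H10: re-runs because D9 0->-6; new result 18.
  B4: re-runs because H10 0->18; D9 0->-6; new result 18.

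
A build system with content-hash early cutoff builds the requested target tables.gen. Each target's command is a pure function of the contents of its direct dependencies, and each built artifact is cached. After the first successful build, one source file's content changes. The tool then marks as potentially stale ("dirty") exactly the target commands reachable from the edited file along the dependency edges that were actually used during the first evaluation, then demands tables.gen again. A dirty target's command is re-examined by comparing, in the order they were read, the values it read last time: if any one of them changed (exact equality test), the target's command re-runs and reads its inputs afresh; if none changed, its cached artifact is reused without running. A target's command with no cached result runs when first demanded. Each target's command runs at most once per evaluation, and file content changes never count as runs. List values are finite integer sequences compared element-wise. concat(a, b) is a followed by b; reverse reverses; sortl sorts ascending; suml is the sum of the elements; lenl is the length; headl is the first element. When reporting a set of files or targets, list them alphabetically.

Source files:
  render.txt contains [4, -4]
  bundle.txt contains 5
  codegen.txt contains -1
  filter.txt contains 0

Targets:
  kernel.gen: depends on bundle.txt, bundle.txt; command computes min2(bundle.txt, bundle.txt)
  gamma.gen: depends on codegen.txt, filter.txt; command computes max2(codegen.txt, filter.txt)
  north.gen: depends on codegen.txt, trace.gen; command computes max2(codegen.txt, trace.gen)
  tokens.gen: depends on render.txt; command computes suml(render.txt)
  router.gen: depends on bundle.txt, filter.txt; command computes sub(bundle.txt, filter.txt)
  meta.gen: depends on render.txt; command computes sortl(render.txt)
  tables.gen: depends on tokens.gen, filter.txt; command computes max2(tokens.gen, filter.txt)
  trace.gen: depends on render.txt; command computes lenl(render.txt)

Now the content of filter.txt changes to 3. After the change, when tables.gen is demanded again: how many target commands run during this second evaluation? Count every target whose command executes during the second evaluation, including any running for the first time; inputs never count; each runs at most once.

Target commands that run: tables.gen — 1 in total.

First evaluation (everything demanded from the output):
  tokens.gen = suml([4, -4]) = 0
  tables.gen = max2(0, 0) = 0

Propagation after the edit:
  tables.gen: runs — filter.txt 0->3; result 3.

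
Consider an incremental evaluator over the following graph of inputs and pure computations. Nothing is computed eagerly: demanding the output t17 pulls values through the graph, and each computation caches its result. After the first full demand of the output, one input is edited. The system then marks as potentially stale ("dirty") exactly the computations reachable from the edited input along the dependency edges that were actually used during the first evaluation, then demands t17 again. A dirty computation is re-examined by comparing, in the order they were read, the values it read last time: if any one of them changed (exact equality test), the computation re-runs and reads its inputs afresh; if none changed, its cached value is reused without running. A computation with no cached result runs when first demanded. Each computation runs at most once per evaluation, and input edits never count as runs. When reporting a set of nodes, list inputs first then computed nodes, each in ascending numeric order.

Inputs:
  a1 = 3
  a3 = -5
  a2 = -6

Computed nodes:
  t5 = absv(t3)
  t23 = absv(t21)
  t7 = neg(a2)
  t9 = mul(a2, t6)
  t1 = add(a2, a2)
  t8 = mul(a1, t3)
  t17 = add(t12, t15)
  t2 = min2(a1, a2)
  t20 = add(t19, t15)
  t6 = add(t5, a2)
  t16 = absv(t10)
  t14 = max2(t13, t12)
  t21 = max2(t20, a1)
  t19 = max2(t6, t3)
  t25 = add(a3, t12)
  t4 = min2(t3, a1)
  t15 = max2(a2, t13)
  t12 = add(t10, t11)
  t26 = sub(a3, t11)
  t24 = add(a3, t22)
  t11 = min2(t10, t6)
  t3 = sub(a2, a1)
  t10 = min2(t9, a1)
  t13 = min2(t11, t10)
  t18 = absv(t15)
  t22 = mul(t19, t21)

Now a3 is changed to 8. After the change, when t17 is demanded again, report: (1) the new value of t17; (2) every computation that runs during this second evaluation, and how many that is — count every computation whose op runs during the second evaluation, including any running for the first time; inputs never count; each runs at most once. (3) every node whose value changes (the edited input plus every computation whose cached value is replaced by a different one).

t17 now evaluates to -42.
Run set: none (0 run).
Changed values: a3.
The important point: nothing the output needs ever reads a3, so the edit is invisible to it.

Initial pass — values computed on the first demand:
  t3 = sub(-6, 3) = -9
  t5 = absv(-9) = 9
  t6 = add(9, -6) = 3
  t9 = mul(-6, 3) = -18
  t10 = min2(-18, 3) = -18
  t11 = min2(-18, 3) = -18
  t12 = add(-18, -18) = -36
  t13 = min2(-18, -18) = -18
  t15 = max2(-6, -18) = -6
  t17 = add(-36, -6) = -42

Second demand — change propagation:
  no demanded computation ever read a3, so the edit dirties nothing and nothing runs.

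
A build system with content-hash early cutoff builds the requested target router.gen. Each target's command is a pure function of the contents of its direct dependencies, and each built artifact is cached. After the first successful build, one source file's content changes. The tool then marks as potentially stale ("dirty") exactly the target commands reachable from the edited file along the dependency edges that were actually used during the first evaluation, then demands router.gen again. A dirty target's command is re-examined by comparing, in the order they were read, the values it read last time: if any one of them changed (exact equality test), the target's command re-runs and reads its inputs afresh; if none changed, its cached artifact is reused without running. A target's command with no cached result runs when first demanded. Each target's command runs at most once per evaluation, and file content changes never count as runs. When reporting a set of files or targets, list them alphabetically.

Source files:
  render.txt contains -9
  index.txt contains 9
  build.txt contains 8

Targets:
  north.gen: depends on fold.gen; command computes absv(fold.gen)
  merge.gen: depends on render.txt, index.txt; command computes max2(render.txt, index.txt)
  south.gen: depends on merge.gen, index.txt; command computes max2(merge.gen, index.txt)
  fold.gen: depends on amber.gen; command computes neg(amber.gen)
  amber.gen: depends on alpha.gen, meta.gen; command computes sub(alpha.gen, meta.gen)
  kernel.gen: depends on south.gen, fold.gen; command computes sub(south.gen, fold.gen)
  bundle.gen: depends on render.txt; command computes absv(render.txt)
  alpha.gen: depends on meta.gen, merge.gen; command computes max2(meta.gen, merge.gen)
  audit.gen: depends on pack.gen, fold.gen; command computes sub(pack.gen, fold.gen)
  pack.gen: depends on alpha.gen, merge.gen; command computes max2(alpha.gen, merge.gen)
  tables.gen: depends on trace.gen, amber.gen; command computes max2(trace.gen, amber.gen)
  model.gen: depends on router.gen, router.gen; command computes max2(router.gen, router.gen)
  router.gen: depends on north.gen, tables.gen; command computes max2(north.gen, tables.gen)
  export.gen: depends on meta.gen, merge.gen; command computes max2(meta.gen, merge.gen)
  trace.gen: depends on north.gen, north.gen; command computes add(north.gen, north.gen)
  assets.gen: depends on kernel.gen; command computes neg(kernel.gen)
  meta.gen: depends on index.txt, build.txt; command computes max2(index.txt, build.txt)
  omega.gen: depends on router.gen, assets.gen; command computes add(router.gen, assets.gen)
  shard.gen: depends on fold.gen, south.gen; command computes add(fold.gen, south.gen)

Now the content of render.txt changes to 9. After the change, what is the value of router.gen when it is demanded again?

First evaluation (everything demanded from the output):
  merge.gen = max2(-9, 9) = 9
  meta.gen = max2(9, 8) = 9
  alpha.gen = max2(9, 9) = 9
  amber.gen = sub(9, 9) = 0
  fold.gen = neg(0) = 0
  north.gen = absv(0) = 0
  trace.gen = add(0, 0) = 0
  tables.gen = max2(0, 0) = 0
  router.gen = max2(0, 0) = 0

Propagation after the edit:
  merge.gen: runs — render.txt -9->9; result 9 (same value as before).
  alpha.gen: checked — values it read are unchanged (meta.gen unchanged, merge.gen unchanged); reused cached 9 without running.
  amber.gen: checked — values it read are unchanged (alpha.gen unchanged, meta.gen unchanged); reused cached 0 without running.
  fold.gen: checked — values it read are unchanged (amber.gen unchanged); reused cached 0 without running.
  north.gen: checked — values it read are unchanged (fold.gen unchanged); reused cached 0 without running.
  trace.gen: checked — values it read are unchanged (north.gen unchanged, north.gen unchanged); reused cached 0 without running.
  tables.gen: checked — values it read are unchanged (trace.gen unchanged, amber.gen unchanged); reused cached 0 without running.
  router.gen: checked — values it read are unchanged (north.gen unchanged, tables.gen unchanged); reused cached 0 without running.

Key observation: the change is absorbed at merge.gen — it re-runs but produces the same value, and the output's value is unchanged.

New value of router.gen: 0.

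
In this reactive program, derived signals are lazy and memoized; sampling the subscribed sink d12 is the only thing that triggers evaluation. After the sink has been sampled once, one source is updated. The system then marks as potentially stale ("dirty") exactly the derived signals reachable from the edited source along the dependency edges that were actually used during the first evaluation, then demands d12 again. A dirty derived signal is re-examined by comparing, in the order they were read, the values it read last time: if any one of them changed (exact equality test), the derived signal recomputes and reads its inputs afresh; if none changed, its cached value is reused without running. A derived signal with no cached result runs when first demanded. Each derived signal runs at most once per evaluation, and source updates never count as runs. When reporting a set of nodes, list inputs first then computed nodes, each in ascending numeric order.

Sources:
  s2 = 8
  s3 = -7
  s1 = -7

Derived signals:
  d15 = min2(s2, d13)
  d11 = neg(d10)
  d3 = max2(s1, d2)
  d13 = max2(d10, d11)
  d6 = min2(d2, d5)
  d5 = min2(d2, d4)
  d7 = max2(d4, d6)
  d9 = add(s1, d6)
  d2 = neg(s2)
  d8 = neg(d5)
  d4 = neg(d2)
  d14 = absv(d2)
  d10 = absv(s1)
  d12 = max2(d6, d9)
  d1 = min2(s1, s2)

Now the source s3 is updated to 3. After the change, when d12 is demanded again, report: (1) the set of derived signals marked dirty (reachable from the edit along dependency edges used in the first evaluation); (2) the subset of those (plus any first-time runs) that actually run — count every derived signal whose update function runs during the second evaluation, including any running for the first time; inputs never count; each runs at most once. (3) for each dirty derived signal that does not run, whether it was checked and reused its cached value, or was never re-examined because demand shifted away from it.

First demand of the output computes:
  d2 = neg(8) = -8
  d4 = neg(-8) = 8
  d5 = min2(-8, 8) = -8
  d6 = min2(-8, -8) = -8
  d9 = add(-7, -8) = -15
  d12 = max2(-8, -15) = -8

After the edit, cleaning proceeds:
  no node depends on s3 at all; the second demand re-runs nothing.

Note the shortcut — nothing in the graph depends on s3 at all, so no recomputation happens.

The edit dirties: none.
0 derived signals run: none.
No dirty derived signal escaped a run.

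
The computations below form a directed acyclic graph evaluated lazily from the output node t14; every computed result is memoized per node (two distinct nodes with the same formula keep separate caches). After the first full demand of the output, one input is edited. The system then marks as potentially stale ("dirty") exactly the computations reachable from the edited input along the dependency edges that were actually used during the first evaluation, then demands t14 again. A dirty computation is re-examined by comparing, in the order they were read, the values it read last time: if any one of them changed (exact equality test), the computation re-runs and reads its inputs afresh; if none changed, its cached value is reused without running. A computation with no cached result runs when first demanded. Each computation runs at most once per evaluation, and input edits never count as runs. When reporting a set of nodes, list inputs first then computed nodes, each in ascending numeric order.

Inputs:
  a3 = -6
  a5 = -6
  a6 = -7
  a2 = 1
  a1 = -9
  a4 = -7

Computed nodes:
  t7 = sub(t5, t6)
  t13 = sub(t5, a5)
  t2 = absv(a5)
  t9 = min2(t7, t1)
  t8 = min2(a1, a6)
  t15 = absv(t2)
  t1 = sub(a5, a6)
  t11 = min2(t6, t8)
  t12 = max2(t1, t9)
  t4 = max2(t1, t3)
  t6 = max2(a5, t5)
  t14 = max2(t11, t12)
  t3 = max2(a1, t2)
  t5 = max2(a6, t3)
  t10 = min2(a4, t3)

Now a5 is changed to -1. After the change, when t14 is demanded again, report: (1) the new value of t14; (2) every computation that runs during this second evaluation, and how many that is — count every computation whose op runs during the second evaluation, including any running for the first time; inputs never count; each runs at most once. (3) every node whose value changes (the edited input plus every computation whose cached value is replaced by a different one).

First demand of the output computes:
  t1 = sub(-6, -7) = 1
  t2 = absv(-6) = 6
  t3 = max2(-9, 6) = 6
  t5 = max2(-7, 6) = 6
  t6 = max2(-6, 6) = 6
  t7 = sub(6, 6) = 0
  t8 = min2(-9, -7) = -9
  t9 = min2(0, 1) = 0
  t11 = min2(6, -9) = -9
  t12 = max2(1, 0) = 1
  t14 = max2(-9, 1) = 1

After the edit, cleaning proceeds:
  t1: a read changed (a5 -6->-1) — executes, giving 6.
  t2: a read changed (a5 -6->-1) — executes, giving 1.
  t3: a read changed (t2 6->1) — executes, giving 1.
  t5: a read changed (t3 6->1) — executes, giving 1.
  t6: a read changed (a5 -6->-1; t5 6->1) — executes, giving 1.
  t7: a read changed (t5 6->1; t6 6->1) — executes, giving 0 — identical to its old value.
  t9: a read changed (t1 1->6) — executes, giving 0 — identical to its old value.
  t11: a read changed (t6 6->1) — executes, giving -9 — identical to its old value.
  t12: a read changed (t1 1->6) — executes, giving 6.
  t14: a read changed (t12 1->6) — executes, giving 6.

Demanding t14 again yields 6.
10 computations run: t1, t2, t3, t5, t6, t7, t9, t11, t12, t14.
The nodes whose values change: a5, t1, t2, t3, t5, t6, t12, t14.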